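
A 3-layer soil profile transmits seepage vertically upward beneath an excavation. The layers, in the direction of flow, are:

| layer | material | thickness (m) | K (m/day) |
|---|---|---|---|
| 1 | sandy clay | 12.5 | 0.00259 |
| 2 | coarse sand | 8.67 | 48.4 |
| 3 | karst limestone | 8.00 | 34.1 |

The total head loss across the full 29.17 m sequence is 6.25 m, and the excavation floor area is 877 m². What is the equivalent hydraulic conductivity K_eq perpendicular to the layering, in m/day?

Flow is perpendicular to layering, so the layers act in series and the equivalent K is the thickness-weighted harmonic mean.
Total thickness L = 12.5 + 8.67 + 8.00 = 29.17 m.
Σ(b_i/K_i) = 12.5/0.00259 + 8.67/48.4 + 8.00/34.1 = 4827 d.
K_eq = L / Σ(b_i/K_i) = 29.17 / 4827 = 0.006044 m/day.

0.00604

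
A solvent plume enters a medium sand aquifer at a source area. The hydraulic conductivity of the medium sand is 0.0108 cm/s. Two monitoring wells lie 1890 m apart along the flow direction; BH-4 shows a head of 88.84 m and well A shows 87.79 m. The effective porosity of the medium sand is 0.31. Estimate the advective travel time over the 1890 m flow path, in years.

309

Convert K: 0.0108 cm/s × 864 = 9.331 m/day.
Hydraulic gradient i = (88.84 − 87.79) / 1890 = 1.05 / 1890 = 0.0005556.
Darcy flux q = K · i = 9.331 × 0.0005556 = 0.005184 m/day.
Seepage velocity v = q / n_e = 0.005184 / 0.31 = 0.01672 m/day.
Travel time t = L / v = 1890 / 0.01672 = 1.130e+05 days = 309.4 years.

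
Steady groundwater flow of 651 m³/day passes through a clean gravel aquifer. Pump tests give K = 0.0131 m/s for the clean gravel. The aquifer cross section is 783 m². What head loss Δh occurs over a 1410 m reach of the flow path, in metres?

Convert K: 0.0131 m/s × 86400 = 1132 m/day.
From Q = K·A·i, i = Q / (K·A) = 651 / (1132 × 783.0) = 0.0007346.
Head loss Δh = i · L = 0.0007346 × 1410 = 1.036 m.

1.04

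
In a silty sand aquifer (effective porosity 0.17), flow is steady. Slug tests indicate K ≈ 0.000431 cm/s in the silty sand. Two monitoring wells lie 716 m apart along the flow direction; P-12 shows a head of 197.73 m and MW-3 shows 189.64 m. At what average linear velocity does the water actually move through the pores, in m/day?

Convert K: 0.000431 cm/s × 864 = 0.3724 m/day.
Hydraulic gradient i = (197.73 − 189.64) / 716 = 8.09 / 716 = 0.01130.
Darcy flux q = K · i = 0.3724 × 0.01130 = 0.004208 m/day.
Seepage velocity v = q / n_e = 0.004208 / 0.17 = 0.02475 m/day.

0.0248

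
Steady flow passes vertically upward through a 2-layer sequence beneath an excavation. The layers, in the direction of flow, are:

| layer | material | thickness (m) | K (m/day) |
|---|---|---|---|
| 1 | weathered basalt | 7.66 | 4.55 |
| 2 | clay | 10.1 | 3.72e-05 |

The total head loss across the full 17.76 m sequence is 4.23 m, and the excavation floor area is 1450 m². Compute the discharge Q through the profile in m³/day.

0.0226

Flow is perpendicular to layering, so the layers act in series and the equivalent K is the thickness-weighted harmonic mean.
Total thickness L = 7.66 + 10.1 = 17.76 m.
Σ(b_i/K_i) = 7.66/4.55 + 10.1/3.72e-05 = 2.715e+05 d.
K_eq = L / Σ(b_i/K_i) = 17.76 / 2.715e+05 = 6.541e-05 m/day.
Q = K_eq · A · (Δh/L) = 6.541e-05 × 1450 × (4.23/17.76) = 0.02259 m³/day.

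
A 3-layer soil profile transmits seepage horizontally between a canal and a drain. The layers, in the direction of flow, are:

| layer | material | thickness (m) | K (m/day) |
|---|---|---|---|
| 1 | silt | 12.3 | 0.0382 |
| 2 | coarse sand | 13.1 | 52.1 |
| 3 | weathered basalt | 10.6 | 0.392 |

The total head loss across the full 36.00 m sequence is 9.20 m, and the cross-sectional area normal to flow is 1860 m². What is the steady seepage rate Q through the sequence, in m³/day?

Flow is perpendicular to layering, so the layers act in series and the equivalent K is the thickness-weighted harmonic mean.
Total thickness L = 12.3 + 13.1 + 10.6 = 36.00 m.
Σ(b_i/K_i) = 12.3/0.0382 + 13.1/52.1 + 10.6/0.392 = 349.3 d.
K_eq = L / Σ(b_i/K_i) = 36.00 / 349.3 = 0.1031 m/day.
Q = K_eq · A · (Δh/L) = 0.1031 × 1860 × (9.20/36.00) = 48.99 m³/day.

49.0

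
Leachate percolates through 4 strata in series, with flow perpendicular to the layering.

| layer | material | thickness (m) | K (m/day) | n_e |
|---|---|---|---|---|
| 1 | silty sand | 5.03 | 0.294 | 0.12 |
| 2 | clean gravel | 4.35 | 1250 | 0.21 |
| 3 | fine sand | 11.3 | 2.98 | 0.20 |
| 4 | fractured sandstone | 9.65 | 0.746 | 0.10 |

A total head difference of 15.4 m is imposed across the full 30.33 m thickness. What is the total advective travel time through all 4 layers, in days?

With flow normal to the layers, continuity requires the same specific discharge q through every layer.
Σ(b_i/K_i) = 5.03/0.294 + 4.35/1250 + 11.3/2.98 + 9.65/0.746 = 33.84 d.
q = Δh / Σ(b_i/K_i) = 15.4 / 33.84 = 0.4551 m/day.
In each layer the seepage velocity is v_i = q/n_i, so the layer transit time is t_i = b_i·n_i / q:
  layer 1 (silty sand): t_1 = 5.03 × 0.12 / 0.4551 = 1.326 d
  layer 2 (clean gravel): t_2 = 4.35 × 0.21 / 0.4551 = 2.007 d
  layer 3 (fine sand): t_3 = 11.3 × 0.20 / 0.4551 = 4.966 d
  layer 4 (fractured sandstone): t_4 = 9.65 × 0.10 / 0.4551 = 2.120 d
Total t = Σ t_i = 10.42 days.

10.4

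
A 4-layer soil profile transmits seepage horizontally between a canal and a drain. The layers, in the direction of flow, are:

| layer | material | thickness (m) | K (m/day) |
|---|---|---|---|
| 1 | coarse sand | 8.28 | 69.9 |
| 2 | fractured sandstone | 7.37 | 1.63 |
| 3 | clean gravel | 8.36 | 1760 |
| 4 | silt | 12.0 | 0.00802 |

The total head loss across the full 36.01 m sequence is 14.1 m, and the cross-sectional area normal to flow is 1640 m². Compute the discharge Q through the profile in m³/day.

Flow is perpendicular to layering, so the layers act in series and the equivalent K is the thickness-weighted harmonic mean.
Total thickness L = 8.28 + 7.37 + 8.36 + 12.0 = 36.01 m.
Σ(b_i/K_i) = 8.28/69.9 + 7.37/1.63 + 8.36/1760 + 12.0/0.00802 = 1501 d.
K_eq = L / Σ(b_i/K_i) = 36.01 / 1501 = 0.02399 m/day.
Q = K_eq · A · (Δh/L) = 0.02399 × 1640 × (14.1/36.01) = 15.41 m³/day.

15.4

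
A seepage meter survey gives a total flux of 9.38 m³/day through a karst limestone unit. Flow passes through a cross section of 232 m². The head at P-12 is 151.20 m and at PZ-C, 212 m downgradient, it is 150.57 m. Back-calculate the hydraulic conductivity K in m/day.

13.6

Hydraulic gradient i = (151.20 − 150.57) / 212 = 0.63 / 212 = 0.002972.
From Q = K·A·i, K = Q / (A·i) = 9.38 / (232.0 × 0.002972) = 13.61 m/day.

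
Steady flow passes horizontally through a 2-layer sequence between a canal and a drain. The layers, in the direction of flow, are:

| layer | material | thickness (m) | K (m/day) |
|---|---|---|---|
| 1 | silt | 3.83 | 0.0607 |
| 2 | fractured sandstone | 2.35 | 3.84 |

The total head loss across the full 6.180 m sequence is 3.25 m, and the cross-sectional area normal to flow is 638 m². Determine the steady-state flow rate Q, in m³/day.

Flow is perpendicular to layering, so the layers act in series and the equivalent K is the thickness-weighted harmonic mean.
Total thickness L = 3.83 + 2.35 = 6.180 m.
Σ(b_i/K_i) = 3.83/0.0607 + 2.35/3.84 = 63.71 d.
K_eq = L / Σ(b_i/K_i) = 6.180 / 63.71 = 0.09700 m/day.
Q = K_eq · A · (Δh/L) = 0.09700 × 638 × (3.25/6.180) = 32.55 m³/day.

32.5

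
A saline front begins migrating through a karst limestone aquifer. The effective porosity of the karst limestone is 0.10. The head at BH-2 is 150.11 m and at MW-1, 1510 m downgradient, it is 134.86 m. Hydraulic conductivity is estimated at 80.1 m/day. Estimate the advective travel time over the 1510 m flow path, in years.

Hydraulic gradient i = (150.11 − 134.86) / 1510 = 15.25 / 1510 = 0.01010.
Darcy flux q = K · i = 80.10 × 0.01010 = 0.8090 m/day.
Seepage velocity v = q / n_e = 0.8090 / 0.10 = 8.090 m/day.
Travel time t = L / v = 1510 / 8.090 = 186.7 days = 0.5110 years.

0.511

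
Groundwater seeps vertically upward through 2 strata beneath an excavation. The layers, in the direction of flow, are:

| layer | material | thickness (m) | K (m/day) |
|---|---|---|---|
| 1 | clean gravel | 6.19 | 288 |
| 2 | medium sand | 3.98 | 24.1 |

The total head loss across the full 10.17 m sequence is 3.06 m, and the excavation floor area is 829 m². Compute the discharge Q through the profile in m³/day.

13600

Flow is perpendicular to layering, so the layers act in series and the equivalent K is the thickness-weighted harmonic mean.
Total thickness L = 6.19 + 3.98 = 10.17 m.
Σ(b_i/K_i) = 6.19/288 + 3.98/24.1 = 0.1866 d.
K_eq = L / Σ(b_i/K_i) = 10.17 / 0.1866 = 54.49 m/day.
Q = K_eq · A · (Δh/L) = 54.49 × 829 × (3.06/10.17) = 13592 m³/day.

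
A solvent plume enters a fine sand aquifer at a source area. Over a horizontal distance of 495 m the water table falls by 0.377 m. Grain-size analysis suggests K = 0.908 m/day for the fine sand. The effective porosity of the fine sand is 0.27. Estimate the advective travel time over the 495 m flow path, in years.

529

Hydraulic gradient i = Δh / L = 0.377 / 495 = 0.0007616.
Darcy flux q = K · i = 0.9080 × 0.0007616 = 0.0006915 m/day.
Seepage velocity v = q / n_e = 0.0006915 / 0.27 = 0.002561 m/day.
Travel time t = L / v = 495 / 0.002561 = 1.933e+05 days = 529.1 years.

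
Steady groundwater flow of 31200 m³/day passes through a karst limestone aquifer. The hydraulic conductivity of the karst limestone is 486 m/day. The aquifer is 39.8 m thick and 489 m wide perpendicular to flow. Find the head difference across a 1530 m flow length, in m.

Cross-sectional area A = 489 × 39.8 = 19462 m².
From Q = K·A·i, i = Q / (K·A) = 31200 / (486.0 × 19462) = 0.003299.
Head loss Δh = i · L = 0.003299 × 1530 = 5.047 m.

5.05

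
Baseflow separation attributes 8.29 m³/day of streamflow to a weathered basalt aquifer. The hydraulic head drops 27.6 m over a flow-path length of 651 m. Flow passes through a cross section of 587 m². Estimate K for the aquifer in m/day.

0.333

Hydraulic gradient i = Δh / L = 27.6 / 651 = 0.04240.
From Q = K·A·i, K = Q / (A·i) = 8.29 / (587.0 × 0.04240) = 0.3331 m/day.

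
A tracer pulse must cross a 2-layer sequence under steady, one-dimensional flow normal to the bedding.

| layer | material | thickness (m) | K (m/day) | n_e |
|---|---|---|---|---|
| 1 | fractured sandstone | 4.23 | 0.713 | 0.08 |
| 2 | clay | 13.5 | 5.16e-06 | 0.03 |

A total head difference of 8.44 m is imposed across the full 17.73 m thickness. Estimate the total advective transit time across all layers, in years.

631

With flow normal to the layers, continuity requires the same specific discharge q through every layer.
Σ(b_i/K_i) = 4.23/0.713 + 13.5/5.16e-06 = 2.616e+06 d.
q = Δh / Σ(b_i/K_i) = 8.44 / 2.616e+06 = 3.226e-06 m/day.
In each layer the seepage velocity is v_i = q/n_i, so the layer transit time is t_i = b_i·n_i / q:
  layer 1 (fractured sandstone): t_1 = 4.23 × 0.08 / 3.226e-06 = 1.049e+05 d
  layer 2 (clay): t_2 = 13.5 × 0.03 / 3.226e-06 = 1.255e+05 d
Total t = Σ t_i = 2.304e+05 days = 630.9 years.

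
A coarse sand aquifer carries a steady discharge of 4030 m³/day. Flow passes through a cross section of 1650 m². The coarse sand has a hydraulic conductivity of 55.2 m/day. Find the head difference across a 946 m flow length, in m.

From Q = K·A·i, i = Q / (K·A) = 4030 / (55.20 × 1650) = 0.04425.
Head loss Δh = i · L = 0.04425 × 946 = 41.86 m.

41.9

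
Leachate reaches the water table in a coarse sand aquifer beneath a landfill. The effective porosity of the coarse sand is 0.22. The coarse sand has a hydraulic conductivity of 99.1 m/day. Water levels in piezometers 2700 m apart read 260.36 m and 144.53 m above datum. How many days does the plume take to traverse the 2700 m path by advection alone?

Hydraulic gradient i = (260.36 − 144.53) / 2700 = 115.83 / 2700 = 0.04290.
Darcy flux q = K · i = 99.10 × 0.04290 = 4.251 m/day.
Seepage velocity v = q / n_e = 4.251 / 0.22 = 19.32 m/day.
Travel time t = L / v = 2700 / 19.32 = 139.7 days.

140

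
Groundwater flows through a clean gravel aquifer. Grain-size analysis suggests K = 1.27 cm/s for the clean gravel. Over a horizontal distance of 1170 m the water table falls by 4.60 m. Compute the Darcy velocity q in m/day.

Convert K: 1.27 cm/s × 864 = 1097 m/day.
Hydraulic gradient i = Δh / L = 4.60 / 1170 = 0.003932.
Specific discharge q = K · i = 1097 × 0.003932 = 4.314 m/day.

4.31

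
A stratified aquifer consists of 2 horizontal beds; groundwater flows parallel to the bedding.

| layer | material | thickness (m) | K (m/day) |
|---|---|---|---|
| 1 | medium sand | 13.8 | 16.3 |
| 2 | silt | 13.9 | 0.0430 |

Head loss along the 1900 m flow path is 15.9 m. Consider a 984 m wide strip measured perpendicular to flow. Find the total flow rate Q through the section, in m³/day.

Flow is parallel to layering, so each bed carries its own Darcy discharge and the transmissivities add.
Σ(K_i·b_i) = 16.3×13.8 + 0.0430×13.9 = 225.5 m²/day.
Hydraulic gradient i = Δh / L = 15.9 / 1900 = 0.008368.
Q = Σ(K_i·b_i) · W · i = 225.5 × 984 × 0.008368 = 1857 m³/day.

1860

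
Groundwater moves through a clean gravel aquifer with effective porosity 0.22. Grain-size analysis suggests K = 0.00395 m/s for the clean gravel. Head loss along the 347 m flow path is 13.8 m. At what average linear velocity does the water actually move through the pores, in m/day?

Convert K: 0.00395 m/s × 86400 = 341.3 m/day.
Hydraulic gradient i = Δh / L = 13.8 / 347 = 0.03977.
Darcy flux q = K · i = 341.3 × 0.03977 = 13.57 m/day.
Seepage velocity v = q / n_e = 13.57 / 0.22 = 61.69 m/day.

61.7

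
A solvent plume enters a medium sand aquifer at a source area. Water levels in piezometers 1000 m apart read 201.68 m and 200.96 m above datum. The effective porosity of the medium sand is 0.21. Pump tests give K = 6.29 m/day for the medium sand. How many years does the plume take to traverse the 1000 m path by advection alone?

127

Hydraulic gradient i = (201.68 − 200.96) / 1000 = 0.72 / 1000 = 0.0007200.
Darcy flux q = K · i = 6.290 × 0.0007200 = 0.004529 m/day.
Seepage velocity v = q / n_e = 0.004529 / 0.21 = 0.02157 m/day.
Travel time t = L / v = 1000 / 0.02157 = 46370 days = 127.0 years.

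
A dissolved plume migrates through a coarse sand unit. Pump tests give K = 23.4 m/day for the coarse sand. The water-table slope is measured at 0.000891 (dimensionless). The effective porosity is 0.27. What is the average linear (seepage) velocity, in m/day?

0.0772

Hydraulic gradient i = 0.000891.
Darcy flux q = K · i = 23.40 × 0.0008910 = 0.02085 m/day.
Seepage velocity v = q / n_e = 0.02085 / 0.27 = 0.07722 m/day.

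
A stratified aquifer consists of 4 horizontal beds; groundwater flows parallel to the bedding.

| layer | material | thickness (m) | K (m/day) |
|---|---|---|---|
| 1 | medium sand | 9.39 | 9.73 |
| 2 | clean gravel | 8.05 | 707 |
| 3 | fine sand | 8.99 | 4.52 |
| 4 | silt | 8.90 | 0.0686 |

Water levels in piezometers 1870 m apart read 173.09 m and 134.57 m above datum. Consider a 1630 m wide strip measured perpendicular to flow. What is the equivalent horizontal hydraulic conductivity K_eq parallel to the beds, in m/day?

165

Flow is parallel to layering, so each bed carries its own Darcy discharge and the transmissivities add.
Σ(K_i·b_i) = 9.73×9.39 + 707×8.05 + 4.52×8.99 + 0.0686×8.90 = 5824 m²/day.
Total thickness b = 35.33 m, so K_eq = Σ(K_i·b_i)/b = 164.8 m/day.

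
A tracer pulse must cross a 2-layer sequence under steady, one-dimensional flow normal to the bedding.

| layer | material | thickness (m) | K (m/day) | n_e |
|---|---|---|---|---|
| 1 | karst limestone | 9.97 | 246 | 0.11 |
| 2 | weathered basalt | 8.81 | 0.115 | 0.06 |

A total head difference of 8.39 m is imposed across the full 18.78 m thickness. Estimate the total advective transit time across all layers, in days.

With flow normal to the layers, continuity requires the same specific discharge q through every layer.
Σ(b_i/K_i) = 9.97/246 + 8.81/0.115 = 76.65 d.
q = Δh / Σ(b_i/K_i) = 8.39 / 76.65 = 0.1095 m/day.
In each layer the seepage velocity is v_i = q/n_i, so the layer transit time is t_i = b_i·n_i / q:
  layer 1 (karst limestone): t_1 = 9.97 × 0.11 / 0.1095 = 10.02 d
  layer 2 (weathered basalt): t_2 = 8.81 × 0.06 / 0.1095 = 4.829 d
Total t = Σ t_i = 14.85 days.

14.8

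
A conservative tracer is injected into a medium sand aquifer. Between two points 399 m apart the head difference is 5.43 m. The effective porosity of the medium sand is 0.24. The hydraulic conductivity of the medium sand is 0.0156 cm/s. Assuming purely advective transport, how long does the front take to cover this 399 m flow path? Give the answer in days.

522

Convert K: 0.0156 cm/s × 864 = 13.48 m/day.
Hydraulic gradient i = Δh / L = 5.43 / 399 = 0.01361.
Darcy flux q = K · i = 13.48 × 0.01361 = 0.1834 m/day.
Seepage velocity v = q / n_e = 0.1834 / 0.24 = 0.7643 m/day.
Travel time t = L / v = 399 / 0.7643 = 522.1 days.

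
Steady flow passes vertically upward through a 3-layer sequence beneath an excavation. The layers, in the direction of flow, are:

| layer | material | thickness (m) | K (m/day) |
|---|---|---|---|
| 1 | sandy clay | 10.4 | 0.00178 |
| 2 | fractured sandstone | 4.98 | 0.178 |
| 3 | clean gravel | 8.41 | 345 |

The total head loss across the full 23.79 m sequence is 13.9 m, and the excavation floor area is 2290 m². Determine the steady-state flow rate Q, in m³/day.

Flow is perpendicular to layering, so the layers act in series and the equivalent K is the thickness-weighted harmonic mean.
Total thickness L = 10.4 + 4.98 + 8.41 = 23.79 m.
Σ(b_i/K_i) = 10.4/0.00178 + 4.98/0.178 + 8.41/345 = 5871 d.
K_eq = L / Σ(b_i/K_i) = 23.79 / 5871 = 0.004052 m/day.
Q = K_eq · A · (Δh/L) = 0.004052 × 2290 × (13.9/23.79) = 5.422 m³/day.

5.42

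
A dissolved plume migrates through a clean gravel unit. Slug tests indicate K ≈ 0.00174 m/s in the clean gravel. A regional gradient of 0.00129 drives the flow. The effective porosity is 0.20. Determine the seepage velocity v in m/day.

0.970

Convert K: 0.00174 m/s × 86400 = 150.3 m/day.
Hydraulic gradient i = 0.00129.
Darcy flux q = K · i = 150.3 × 0.001290 = 0.1939 m/day.
Seepage velocity v = q / n_e = 0.1939 / 0.20 = 0.9697 m/day.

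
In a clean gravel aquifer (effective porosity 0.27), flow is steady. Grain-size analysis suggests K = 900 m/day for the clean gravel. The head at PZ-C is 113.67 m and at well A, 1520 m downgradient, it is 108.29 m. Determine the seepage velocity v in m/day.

11.8

Hydraulic gradient i = (113.67 − 108.29) / 1520 = 5.38 / 1520 = 0.003539.
Darcy flux q = K · i = 900.0 × 0.003539 = 3.186 m/day.
Seepage velocity v = q / n_e = 3.186 / 0.27 = 11.80 m/day.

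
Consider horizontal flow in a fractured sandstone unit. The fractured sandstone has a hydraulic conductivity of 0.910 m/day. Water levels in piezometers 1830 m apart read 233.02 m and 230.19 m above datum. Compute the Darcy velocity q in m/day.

Hydraulic gradient i = (233.02 − 230.19) / 1830 = 2.83 / 1830 = 0.001546.
Specific discharge q = K · i = 0.9100 × 0.001546 = 0.001407 m/day.

0.00141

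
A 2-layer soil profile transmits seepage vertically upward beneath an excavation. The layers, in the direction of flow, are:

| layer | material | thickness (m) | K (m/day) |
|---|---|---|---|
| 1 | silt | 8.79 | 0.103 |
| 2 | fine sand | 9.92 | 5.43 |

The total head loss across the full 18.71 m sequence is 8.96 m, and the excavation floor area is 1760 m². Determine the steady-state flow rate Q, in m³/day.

Flow is perpendicular to layering, so the layers act in series and the equivalent K is the thickness-weighted harmonic mean.
Total thickness L = 8.79 + 9.92 = 18.71 m.
Σ(b_i/K_i) = 8.79/0.103 + 9.92/5.43 = 87.17 d.
K_eq = L / Σ(b_i/K_i) = 18.71 / 87.17 = 0.2146 m/day.
Q = K_eq · A · (Δh/L) = 0.2146 × 1760 × (8.96/18.71) = 180.9 m³/day.

181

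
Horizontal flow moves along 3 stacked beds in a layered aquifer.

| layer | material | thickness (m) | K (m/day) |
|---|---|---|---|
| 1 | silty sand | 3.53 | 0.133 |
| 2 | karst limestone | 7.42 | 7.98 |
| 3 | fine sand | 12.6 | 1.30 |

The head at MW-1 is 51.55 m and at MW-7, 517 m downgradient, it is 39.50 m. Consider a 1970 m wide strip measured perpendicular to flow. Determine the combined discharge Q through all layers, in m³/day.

3490

Flow is parallel to layering, so each bed carries its own Darcy discharge and the transmissivities add.
Σ(K_i·b_i) = 0.133×3.53 + 7.98×7.42 + 1.30×12.6 = 76.06 m²/day.
Hydraulic gradient i = (51.55 − 39.50) / 517 = 12.05 / 517 = 0.02331.
Q = Σ(K_i·b_i) · W · i = 76.06 × 1970 × 0.02331 = 3492 m³/day.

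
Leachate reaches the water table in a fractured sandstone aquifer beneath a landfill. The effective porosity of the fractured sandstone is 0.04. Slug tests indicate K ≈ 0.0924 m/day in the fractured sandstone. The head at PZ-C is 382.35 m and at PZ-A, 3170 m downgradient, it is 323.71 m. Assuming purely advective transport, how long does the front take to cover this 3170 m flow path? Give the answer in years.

203

Hydraulic gradient i = (382.35 − 323.71) / 3170 = 58.64 / 3170 = 0.01850.
Darcy flux q = K · i = 0.09240 × 0.01850 = 0.001709 m/day.
Seepage velocity v = q / n_e = 0.001709 / 0.04 = 0.04273 m/day.
Travel time t = L / v = 3170 / 0.04273 = 74184 days = 203.1 years.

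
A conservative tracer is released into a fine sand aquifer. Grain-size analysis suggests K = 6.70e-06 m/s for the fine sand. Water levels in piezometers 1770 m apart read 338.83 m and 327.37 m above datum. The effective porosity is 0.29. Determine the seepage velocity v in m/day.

Convert K: 6.70e-06 m/s × 86400 = 0.5789 m/day.
Hydraulic gradient i = (338.83 − 327.37) / 1770 = 11.46 / 1770 = 0.006475.
Darcy flux q = K · i = 0.5789 × 0.006475 = 0.003748 m/day.
Seepage velocity v = q / n_e = 0.003748 / 0.29 = 0.01292 m/day.

0.0129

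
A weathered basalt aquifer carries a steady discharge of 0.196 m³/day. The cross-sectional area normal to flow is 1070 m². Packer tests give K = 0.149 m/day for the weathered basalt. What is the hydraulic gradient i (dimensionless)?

0.00123

From Q = K·A·i, i = Q / (K·A) = 0.196 / (0.1490 × 1070) = 0.001229.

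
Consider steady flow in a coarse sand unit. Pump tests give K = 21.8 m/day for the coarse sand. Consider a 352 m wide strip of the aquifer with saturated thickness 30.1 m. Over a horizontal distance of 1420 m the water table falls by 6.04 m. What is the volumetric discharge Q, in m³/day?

Cross-sectional area A = 352 × 30.1 = 10595 m².
Hydraulic gradient i = Δh / L = 6.04 / 1420 = 0.004254.
Darcy's law: Q = K · A · i = 21.80 × 10595 × 0.004254 = 982.5 m³/day.

982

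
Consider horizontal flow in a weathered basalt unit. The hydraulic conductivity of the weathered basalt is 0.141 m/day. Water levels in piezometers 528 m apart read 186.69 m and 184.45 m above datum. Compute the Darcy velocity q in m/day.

0.000598

Hydraulic gradient i = (186.69 − 184.45) / 528 = 2.24 / 528 = 0.004242.
Specific discharge q = K · i = 0.1410 × 0.004242 = 0.0005982 m/day.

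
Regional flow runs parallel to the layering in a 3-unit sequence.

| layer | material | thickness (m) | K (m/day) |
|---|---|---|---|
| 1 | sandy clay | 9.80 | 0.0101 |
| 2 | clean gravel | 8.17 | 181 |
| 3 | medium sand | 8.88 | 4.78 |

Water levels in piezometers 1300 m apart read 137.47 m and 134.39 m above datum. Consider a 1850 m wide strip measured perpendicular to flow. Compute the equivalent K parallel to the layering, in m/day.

Flow is parallel to layering, so each bed carries its own Darcy discharge and the transmissivities add.
Σ(K_i·b_i) = 0.0101×9.80 + 181×8.17 + 4.78×8.88 = 1521 m²/day.
Total thickness b = 26.85 m, so K_eq = Σ(K_i·b_i)/b = 56.66 m/day.

56.7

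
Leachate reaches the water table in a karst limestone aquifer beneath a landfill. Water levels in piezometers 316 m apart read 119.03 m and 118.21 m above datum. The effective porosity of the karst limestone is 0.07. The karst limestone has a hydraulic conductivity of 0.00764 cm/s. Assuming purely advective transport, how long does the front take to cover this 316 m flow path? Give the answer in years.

3.54

Convert K: 0.00764 cm/s × 864 = 6.601 m/day.
Hydraulic gradient i = (119.03 − 118.21) / 316 = 0.82 / 316 = 0.002595.
Darcy flux q = K · i = 6.601 × 0.002595 = 0.01713 m/day.
Seepage velocity v = q / n_e = 0.01713 / 0.07 = 0.2447 m/day.
Travel time t = L / v = 316 / 0.2447 = 1291 days = 3.536 years.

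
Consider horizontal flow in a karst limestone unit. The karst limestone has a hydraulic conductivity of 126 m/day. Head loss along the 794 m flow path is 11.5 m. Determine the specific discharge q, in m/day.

Hydraulic gradient i = Δh / L = 11.5 / 794 = 0.01448.
Specific discharge q = K · i = 126.0 × 0.01448 = 1.825 m/day.

1.82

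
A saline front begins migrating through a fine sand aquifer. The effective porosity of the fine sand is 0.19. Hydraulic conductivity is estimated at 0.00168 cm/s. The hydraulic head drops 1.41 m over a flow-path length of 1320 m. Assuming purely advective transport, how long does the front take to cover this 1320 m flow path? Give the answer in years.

Convert K: 0.00168 cm/s × 864 = 1.452 m/day.
Hydraulic gradient i = Δh / L = 1.41 / 1320 = 0.001068.
Darcy flux q = K · i = 1.452 × 0.001068 = 0.001550 m/day.
Seepage velocity v = q / n_e = 0.001550 / 0.19 = 0.008160 m/day.
Travel time t = L / v = 1320 / 0.008160 = 1.618e+05 days = 442.9 years.

443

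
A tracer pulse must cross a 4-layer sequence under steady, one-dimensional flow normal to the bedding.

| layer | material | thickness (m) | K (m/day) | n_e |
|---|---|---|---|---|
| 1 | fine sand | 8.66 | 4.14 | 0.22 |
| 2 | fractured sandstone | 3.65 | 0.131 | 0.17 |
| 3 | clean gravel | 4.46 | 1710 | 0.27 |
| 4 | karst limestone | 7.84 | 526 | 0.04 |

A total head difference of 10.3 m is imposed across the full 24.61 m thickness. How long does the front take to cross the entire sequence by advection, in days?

11.8

With flow normal to the layers, continuity requires the same specific discharge q through every layer.
Σ(b_i/K_i) = 8.66/4.14 + 3.65/0.131 + 4.46/1710 + 7.84/526 = 29.97 d.
q = Δh / Σ(b_i/K_i) = 10.3 / 29.97 = 0.3437 m/day.
In each layer the seepage velocity is v_i = q/n_i, so the layer transit time is t_i = b_i·n_i / q:
  layer 1 (fine sand): t_1 = 8.66 × 0.22 / 0.3437 = 5.544 d
  layer 2 (fractured sandstone): t_2 = 3.65 × 0.17 / 0.3437 = 1.806 d
  layer 3 (clean gravel): t_3 = 4.46 × 0.27 / 0.3437 = 3.504 d
  layer 4 (karst limestone): t_4 = 7.84 × 0.04 / 0.3437 = 0.9125 d
Total t = Σ t_i = 11.77 days.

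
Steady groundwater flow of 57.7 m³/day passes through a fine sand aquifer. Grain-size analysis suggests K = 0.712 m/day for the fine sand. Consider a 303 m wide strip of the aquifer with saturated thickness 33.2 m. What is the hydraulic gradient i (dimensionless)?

0.00806

Cross-sectional area A = 303 × 33.2 = 10060 m².
From Q = K·A·i, i = Q / (K·A) = 57.7 / (0.7120 × 10060) = 0.008056.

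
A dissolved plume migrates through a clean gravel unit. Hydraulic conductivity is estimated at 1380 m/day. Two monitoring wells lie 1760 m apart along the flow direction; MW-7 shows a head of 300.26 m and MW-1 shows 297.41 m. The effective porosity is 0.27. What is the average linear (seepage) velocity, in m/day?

8.28

Hydraulic gradient i = (300.26 − 297.41) / 1760 = 2.85 / 1760 = 0.001619.
Darcy flux q = K · i = 1380 × 0.001619 = 2.235 m/day.
Seepage velocity v = q / n_e = 2.235 / 0.27 = 8.277 m/day.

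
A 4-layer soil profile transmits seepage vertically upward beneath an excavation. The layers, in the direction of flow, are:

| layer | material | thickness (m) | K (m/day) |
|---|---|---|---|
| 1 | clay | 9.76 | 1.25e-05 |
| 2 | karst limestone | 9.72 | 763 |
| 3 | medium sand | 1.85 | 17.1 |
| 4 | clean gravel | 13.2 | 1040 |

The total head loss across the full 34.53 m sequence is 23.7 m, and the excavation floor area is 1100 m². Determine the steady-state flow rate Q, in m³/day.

0.0334

Flow is perpendicular to layering, so the layers act in series and the equivalent K is the thickness-weighted harmonic mean.
Total thickness L = 9.76 + 9.72 + 1.85 + 13.2 = 34.53 m.
Σ(b_i/K_i) = 9.76/1.25e-05 + 9.72/763 + 1.85/17.1 + 13.2/1040 = 7.808e+05 d.
K_eq = L / Σ(b_i/K_i) = 34.53 / 7.808e+05 = 4.422e-05 m/day.
Q = K_eq · A · (Δh/L) = 4.422e-05 × 1100 × (23.7/34.53) = 0.03339 m³/day.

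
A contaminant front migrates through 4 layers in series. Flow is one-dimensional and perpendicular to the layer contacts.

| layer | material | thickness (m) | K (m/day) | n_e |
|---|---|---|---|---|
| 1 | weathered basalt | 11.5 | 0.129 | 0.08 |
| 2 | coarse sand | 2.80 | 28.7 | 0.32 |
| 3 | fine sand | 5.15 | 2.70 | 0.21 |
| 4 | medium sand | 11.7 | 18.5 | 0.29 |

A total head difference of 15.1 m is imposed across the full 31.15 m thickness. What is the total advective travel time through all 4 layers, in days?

38.2

With flow normal to the layers, continuity requires the same specific discharge q through every layer.
Σ(b_i/K_i) = 11.5/0.129 + 2.80/28.7 + 5.15/2.70 + 11.7/18.5 = 91.78 d.
q = Δh / Σ(b_i/K_i) = 15.1 / 91.78 = 0.1645 m/day.
In each layer the seepage velocity is v_i = q/n_i, so the layer transit time is t_i = b_i·n_i / q:
  layer 1 (weathered basalt): t_1 = 11.5 × 0.08 / 0.1645 = 5.592 d
  layer 2 (coarse sand): t_2 = 2.80 × 0.32 / 0.1645 = 5.446 d
  layer 3 (fine sand): t_3 = 5.15 × 0.21 / 0.1645 = 6.574 d
  layer 4 (medium sand): t_4 = 11.7 × 0.29 / 0.1645 = 20.62 d
Total t = Σ t_i = 38.24 days.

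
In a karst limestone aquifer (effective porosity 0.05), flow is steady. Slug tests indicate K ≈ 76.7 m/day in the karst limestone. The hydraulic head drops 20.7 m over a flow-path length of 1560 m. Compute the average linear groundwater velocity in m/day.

Hydraulic gradient i = Δh / L = 20.7 / 1560 = 0.01327.
Darcy flux q = K · i = 76.70 × 0.01327 = 1.018 m/day.
Seepage velocity v = q / n_e = 1.018 / 0.05 = 20.35 m/day.

20.4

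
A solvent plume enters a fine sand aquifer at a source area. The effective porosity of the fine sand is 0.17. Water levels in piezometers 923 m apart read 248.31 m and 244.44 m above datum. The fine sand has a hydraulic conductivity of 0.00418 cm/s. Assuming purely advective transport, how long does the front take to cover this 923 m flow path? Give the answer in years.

Convert K: 0.00418 cm/s × 864 = 3.612 m/day.
Hydraulic gradient i = (248.31 − 244.44) / 923 = 3.87 / 923 = 0.004193.
Darcy flux q = K · i = 3.612 × 0.004193 = 0.01514 m/day.
Seepage velocity v = q / n_e = 0.01514 / 0.17 = 0.08907 m/day.
Travel time t = L / v = 923 / 0.08907 = 10362 days = 28.37 years.

28.4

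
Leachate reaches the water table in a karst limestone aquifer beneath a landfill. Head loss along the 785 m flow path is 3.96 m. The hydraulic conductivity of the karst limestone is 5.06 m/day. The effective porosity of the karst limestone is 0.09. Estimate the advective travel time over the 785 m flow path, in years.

7.58

Hydraulic gradient i = Δh / L = 3.96 / 785 = 0.005045.
Darcy flux q = K · i = 5.060 × 0.005045 = 0.02553 m/day.
Seepage velocity v = q / n_e = 0.02553 / 0.09 = 0.2836 m/day.
Travel time t = L / v = 785 / 0.2836 = 2768 days = 7.578 years.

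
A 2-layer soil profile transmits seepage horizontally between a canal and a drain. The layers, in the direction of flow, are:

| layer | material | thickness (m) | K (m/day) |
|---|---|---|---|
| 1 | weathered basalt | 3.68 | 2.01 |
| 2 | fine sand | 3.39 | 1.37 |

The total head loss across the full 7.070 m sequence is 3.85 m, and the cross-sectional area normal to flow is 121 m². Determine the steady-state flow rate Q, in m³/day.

108

Flow is perpendicular to layering, so the layers act in series and the equivalent K is the thickness-weighted harmonic mean.
Total thickness L = 3.68 + 3.39 = 7.070 m.
Σ(b_i/K_i) = 3.68/2.01 + 3.39/1.37 = 4.305 d.
K_eq = L / Σ(b_i/K_i) = 7.070 / 4.305 = 1.642 m/day.
Q = K_eq · A · (Δh/L) = 1.642 × 121 × (3.85/7.070) = 108.2 m³/day.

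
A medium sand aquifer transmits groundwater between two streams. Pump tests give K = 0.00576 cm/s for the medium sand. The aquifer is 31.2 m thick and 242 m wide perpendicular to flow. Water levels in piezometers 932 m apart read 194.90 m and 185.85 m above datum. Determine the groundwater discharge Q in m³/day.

Convert K: 0.00576 cm/s × 864 = 4.977 m/day.
Cross-sectional area A = 242 × 31.2 = 7550 m².
Hydraulic gradient i = (194.90 − 185.85) / 932 = 9.05 / 932 = 0.009710.
Darcy's law: Q = K · A · i = 4.977 × 7550 × 0.009710 = 364.9 m³/day.

365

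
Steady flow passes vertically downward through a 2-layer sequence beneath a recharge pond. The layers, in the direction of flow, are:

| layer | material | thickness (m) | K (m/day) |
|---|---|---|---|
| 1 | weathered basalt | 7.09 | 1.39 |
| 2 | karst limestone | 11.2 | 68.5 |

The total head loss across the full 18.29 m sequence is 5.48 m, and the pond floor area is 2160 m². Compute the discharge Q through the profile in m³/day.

2250

Flow is perpendicular to layering, so the layers act in series and the equivalent K is the thickness-weighted harmonic mean.
Total thickness L = 7.09 + 11.2 = 18.29 m.
Σ(b_i/K_i) = 7.09/1.39 + 11.2/68.5 = 5.264 d.
K_eq = L / Σ(b_i/K_i) = 18.29 / 5.264 = 3.474 m/day.
Q = K_eq · A · (Δh/L) = 3.474 × 2160 × (5.48/18.29) = 2249 m³/day.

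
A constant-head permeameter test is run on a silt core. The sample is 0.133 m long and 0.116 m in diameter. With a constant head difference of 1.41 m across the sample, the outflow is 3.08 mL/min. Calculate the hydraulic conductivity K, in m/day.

Cross-sectional area A = π·(d/2)² = π × (0.116/2)² = 0.01057 m².
Convert discharge: 3.08 mL/min = 5.133e-08 m³/s.
Darcy's law rearranged: K = Q·L / (A·Δh) = 5.133e-08 × 0.133 / (0.01057 × 1.41) = 4.582e-07 m/s = 0.03959 m/day.

0.0396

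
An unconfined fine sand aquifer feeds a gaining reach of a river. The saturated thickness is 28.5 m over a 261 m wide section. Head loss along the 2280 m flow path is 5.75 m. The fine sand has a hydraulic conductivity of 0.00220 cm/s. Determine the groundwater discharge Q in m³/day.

35.7

Convert K: 0.00220 cm/s × 864 = 1.901 m/day.
Cross-sectional area A = 261 × 28.5 = 7438 m².
Hydraulic gradient i = Δh / L = 5.75 / 2280 = 0.002522.
Darcy's law: Q = K · A · i = 1.901 × 7438 × 0.002522 = 35.66 m³/day.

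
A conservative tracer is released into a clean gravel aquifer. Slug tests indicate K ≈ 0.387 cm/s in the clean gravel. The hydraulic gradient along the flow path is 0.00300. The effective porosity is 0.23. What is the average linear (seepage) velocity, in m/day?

4.36

Convert K: 0.387 cm/s × 864 = 334.4 m/day.
Hydraulic gradient i = 0.00300.
Darcy flux q = K · i = 334.4 × 0.003000 = 1.003 m/day.
Seepage velocity v = q / n_e = 1.003 / 0.23 = 4.361 m/day.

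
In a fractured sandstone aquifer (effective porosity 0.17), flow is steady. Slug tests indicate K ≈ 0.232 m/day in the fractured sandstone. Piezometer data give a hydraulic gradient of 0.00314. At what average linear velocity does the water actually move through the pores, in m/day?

0.00429

Hydraulic gradient i = 0.00314.
Darcy flux q = K · i = 0.2320 × 0.003140 = 0.0007285 m/day.
Seepage velocity v = q / n_e = 0.0007285 / 0.17 = 0.004285 m/day.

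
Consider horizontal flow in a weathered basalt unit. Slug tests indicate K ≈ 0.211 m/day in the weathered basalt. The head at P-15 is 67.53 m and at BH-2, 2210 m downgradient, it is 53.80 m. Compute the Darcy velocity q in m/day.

Hydraulic gradient i = (67.53 − 53.80) / 2210 = 13.73 / 2210 = 0.006213.
Specific discharge q = K · i = 0.2110 × 0.006213 = 0.001311 m/day.

0.00131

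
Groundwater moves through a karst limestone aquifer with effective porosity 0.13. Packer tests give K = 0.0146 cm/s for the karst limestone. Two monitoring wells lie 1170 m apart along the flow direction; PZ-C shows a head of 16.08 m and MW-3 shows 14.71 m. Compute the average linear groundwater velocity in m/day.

0.114

Convert K: 0.0146 cm/s × 864 = 12.61 m/day.
Hydraulic gradient i = (16.08 − 14.71) / 1170 = 1.37 / 1170 = 0.001171.
Darcy flux q = K · i = 12.61 × 0.001171 = 0.01477 m/day.
Seepage velocity v = q / n_e = 0.01477 / 0.13 = 0.1136 m/day.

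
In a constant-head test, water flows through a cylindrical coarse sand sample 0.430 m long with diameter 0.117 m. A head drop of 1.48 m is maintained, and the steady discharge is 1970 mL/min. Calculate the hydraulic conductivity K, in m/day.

Cross-sectional area A = π·(d/2)² = π × (0.117/2)² = 0.01075 m².
Convert discharge: 1970 mL/min = 3.283e-05 m³/s.
Darcy's law rearranged: K = Q·L / (A·Δh) = 3.283e-05 × 0.430 / (0.01075 × 1.48) = 0.0008873 m/s = 76.66 m/day.

76.7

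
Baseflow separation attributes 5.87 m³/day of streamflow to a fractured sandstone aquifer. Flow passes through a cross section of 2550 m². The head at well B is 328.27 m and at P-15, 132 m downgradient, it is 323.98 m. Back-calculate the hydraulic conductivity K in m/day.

Hydraulic gradient i = (328.27 − 323.98) / 132 = 4.29 / 132 = 0.03250.
From Q = K·A·i, K = Q / (A·i) = 5.87 / (2550 × 0.03250) = 0.07083 m/day.

0.0708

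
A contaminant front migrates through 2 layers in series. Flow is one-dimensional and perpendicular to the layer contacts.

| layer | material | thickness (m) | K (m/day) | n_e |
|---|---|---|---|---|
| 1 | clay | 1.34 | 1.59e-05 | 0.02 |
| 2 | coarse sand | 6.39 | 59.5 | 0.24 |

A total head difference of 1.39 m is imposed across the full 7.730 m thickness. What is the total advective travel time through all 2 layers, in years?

With flow normal to the layers, continuity requires the same specific discharge q through every layer.
Σ(b_i/K_i) = 1.34/1.59e-05 + 6.39/59.5 = 84277 d.
q = Δh / Σ(b_i/K_i) = 1.39 / 84277 = 1.649e-05 m/day.
In each layer the seepage velocity is v_i = q/n_i, so the layer transit time is t_i = b_i·n_i / q:
  layer 1 (clay): t_1 = 1.34 × 0.02 / 1.649e-05 = 1625 d
  layer 2 (coarse sand): t_2 = 6.39 × 0.24 / 1.649e-05 = 92983 d
Total t = Σ t_i = 94608 days = 259.0 years.

259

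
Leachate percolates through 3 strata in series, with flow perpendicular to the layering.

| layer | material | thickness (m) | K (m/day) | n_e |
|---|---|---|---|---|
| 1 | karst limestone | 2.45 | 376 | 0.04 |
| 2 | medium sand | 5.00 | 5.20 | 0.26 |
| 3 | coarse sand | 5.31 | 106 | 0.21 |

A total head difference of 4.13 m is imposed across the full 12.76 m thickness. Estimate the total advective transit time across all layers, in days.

0.620

With flow normal to the layers, continuity requires the same specific discharge q through every layer.
Σ(b_i/K_i) = 2.45/376 + 5.00/5.20 + 5.31/106 = 1.018 d.
q = Δh / Σ(b_i/K_i) = 4.13 / 1.018 = 4.056 m/day.
In each layer the seepage velocity is v_i = q/n_i, so the layer transit time is t_i = b_i·n_i / q:
  layer 1 (karst limestone): t_1 = 2.45 × 0.04 / 4.056 = 0.02416 d
  layer 2 (medium sand): t_2 = 5.00 × 0.26 / 4.056 = 0.3205 d
  layer 3 (coarse sand): t_3 = 5.31 × 0.21 / 4.056 = 0.2749 d
Total t = Σ t_i = 0.6195 days.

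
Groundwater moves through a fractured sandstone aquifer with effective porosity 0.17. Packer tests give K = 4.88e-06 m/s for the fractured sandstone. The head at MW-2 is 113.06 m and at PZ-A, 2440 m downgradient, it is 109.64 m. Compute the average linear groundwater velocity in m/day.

Convert K: 4.88e-06 m/s × 86400 = 0.4216 m/day.
Hydraulic gradient i = (113.06 − 109.64) / 2440 = 3.42 / 2440 = 0.001402.
Darcy flux q = K · i = 0.4216 × 0.001402 = 0.0005910 m/day.
Seepage velocity v = q / n_e = 0.0005910 / 0.17 = 0.003476 m/day.

0.00348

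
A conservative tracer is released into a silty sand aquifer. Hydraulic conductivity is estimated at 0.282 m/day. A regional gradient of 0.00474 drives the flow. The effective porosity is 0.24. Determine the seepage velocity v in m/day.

0.00557

Hydraulic gradient i = 0.00474.
Darcy flux q = K · i = 0.2820 × 0.004740 = 0.001337 m/day.
Seepage velocity v = q / n_e = 0.001337 / 0.24 = 0.005570 m/day.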